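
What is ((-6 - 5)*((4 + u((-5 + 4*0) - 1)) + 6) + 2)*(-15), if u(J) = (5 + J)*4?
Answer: 960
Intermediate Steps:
u(J) = 20 + 4*J
((-6 - 5)*((4 + u((-5 + 4*0) - 1)) + 6) + 2)*(-15) = ((-6 - 5)*((4 + (20 + 4*((-5 + 4*0) - 1))) + 6) + 2)*(-15) = (-11*((4 + (20 + 4*((-5 + 0) - 1))) + 6) + 2)*(-15) = (-11*((4 + (20 + 4*(-5 - 1))) + 6) + 2)*(-15) = (-11*((4 + (20 + 4*(-6))) + 6) + 2)*(-15) = (-11*((4 + (20 - 24)) + 6) + 2)*(-15) = (-11*((4 - 4) + 6) + 2)*(-15) = (-11*(0 + 6) + 2)*(-15) = (-11*6 + 2)*(-15) = (-66 + 2)*(-15) = -64*(-15) = 960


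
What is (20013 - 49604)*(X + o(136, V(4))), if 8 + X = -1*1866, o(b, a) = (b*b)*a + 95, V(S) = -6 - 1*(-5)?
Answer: 599957525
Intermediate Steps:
V(S) = -1 (V(S) = -6 + 5 = -1)
o(b, a) = 95 + a*b² (o(b, a) = b²*a + 95 = a*b² + 95 = 95 + a*b²)
X = -1874 (X = -8 - 1*1866 = -8 - 1866 = -1874)
(20013 - 49604)*(X + o(136, V(4))) = (20013 - 49604)*(-1874 + (95 - 1*136²)) = -29591*(-1874 + (95 - 1*18496)) = -29591*(-1874 + (95 - 18496)) = -29591*(-1874 - 18401) = -29591*(-20275) = 599957525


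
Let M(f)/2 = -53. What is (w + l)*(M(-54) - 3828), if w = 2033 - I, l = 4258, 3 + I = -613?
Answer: -27172138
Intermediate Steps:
I = -616 (I = -3 - 613 = -616)
M(f) = -106 (M(f) = 2*(-53) = -106)
w = 2649 (w = 2033 - 1*(-616) = 2033 + 616 = 2649)
(w + l)*(M(-54) - 3828) = (2649 + 4258)*(-106 - 3828) = 6907*(-3934) = -27172138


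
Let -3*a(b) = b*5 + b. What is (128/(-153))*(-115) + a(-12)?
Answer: 18392/153 ≈ 120.21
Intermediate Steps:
a(b) = -2*b (a(b) = -(b*5 + b)/3 = -(5*b + b)/3 = -2*b)
(128/(-153))*(-115) + a(-12) = (128/(-153))*(-115) - 2*(-12) = (128*(-1/153))*(-115) + 24 = -128/153*(-115) + 24 = 14720/153 + 24 = 18392/153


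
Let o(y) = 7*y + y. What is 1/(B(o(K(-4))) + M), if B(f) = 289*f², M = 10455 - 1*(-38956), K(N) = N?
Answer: 1/345347 ≈ 2.8956e-6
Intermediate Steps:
o(y) = 8*y
M = 49411 (M = 10455 + 38956 = 49411)
1/(B(o(K(-4))) + M) = 1/(289*(8*(-4))² + 49411) = 1/(289*(-32)² + 49411) = 1/(289*1024 + 49411) = 1/(295936 + 49411) = 1/345347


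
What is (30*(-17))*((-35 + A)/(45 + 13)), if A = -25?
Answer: 15300/29 ≈ 527.59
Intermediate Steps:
(30*(-17))*((-35 + A)/(45 + 13)) = (30*(-17))*((-35 - 25)/(45 + 13)) = -(-30600)/58 = -510*(-30/29) = 15300/29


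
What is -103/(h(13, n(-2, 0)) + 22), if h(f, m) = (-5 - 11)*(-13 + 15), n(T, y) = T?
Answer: 103/10 ≈ 10.300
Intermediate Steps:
h(f, m) = -32 (h(f, m) = -16*2 = -32)
-103/(h(13, n(-2, 0)) + 22) = -103/(-32 + 22) = -103/(-10) = -1/10*(-103) = 103/10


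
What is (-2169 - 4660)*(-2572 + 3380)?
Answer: -5517832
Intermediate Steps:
(-2169 - 4660)*(-2572 + 3380) = -6829*808 = -5517832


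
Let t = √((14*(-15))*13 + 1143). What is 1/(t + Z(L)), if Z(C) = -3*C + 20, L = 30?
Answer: -70/6487 - 23*I*√3/6487 ≈ -0.010791 - 0.0061411*I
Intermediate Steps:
Z(C) = 20 - 3*C
t = 23*I*√3 (t = √(-210*13 + 1143) = √(-2730 + 1143) = √(-1587) = 23*I*√3 ≈ 39.837*I)
1/(t + Z(L)) = 1/(23*I*√3 + (20 - 3*30)) = 1/(23*I*√3 + (20 - 90)) = 1/(23*I*√3 - 70) = 1/(-70 + 23*I*√3)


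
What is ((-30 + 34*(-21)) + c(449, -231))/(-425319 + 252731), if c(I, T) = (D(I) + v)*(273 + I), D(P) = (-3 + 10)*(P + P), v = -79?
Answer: -172335/6638 ≈ -25.962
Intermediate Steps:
D(P) = 14*P (D(P) = 7*(2*P) = 14*P)
c(I, T) = (-79 + 14*I)*(273 + I) (c(I, T) = (14*I - 79)*(273 + I) = (-79 + 14*I)*(273 + I))
((-30 + 34*(-21)) + c(449, -231))/(-425319 + 252731) = ((-30 + 34*(-21)) + (-21567 + 14*449² + 3743*449))/(-425319 + 252731) = ((-30 - 714) + (-21567 + 14*201601 + 1680607))/(-172588) = (-744 + (-21567 + 2822414 + 1680607))*(-1/172588) = (-744 + 4481454)*(-1/172588) = 4480710*(-1/172588) = -172335/6638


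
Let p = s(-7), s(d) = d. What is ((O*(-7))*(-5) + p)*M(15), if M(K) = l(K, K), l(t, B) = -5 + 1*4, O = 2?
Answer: -63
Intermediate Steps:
l(t, B) = -1 (l(t, B) = -5 + 4 = -1)
p = -7
M(K) = -1
((O*(-7))*(-5) + p)*M(15) = ((2*(-7))*(-5) - 7)*(-1) = (-14*(-5) - 7)*(-1) = (70 - 7)*(-1) = 63*(-1) = -63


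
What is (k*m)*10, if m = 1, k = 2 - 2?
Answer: 0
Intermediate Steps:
k = 0
(k*m)*10 = (0*1)*10 = 0*10 = 0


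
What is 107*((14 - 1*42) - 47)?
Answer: -8025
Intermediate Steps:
107*((14 - 1*42) - 47) = 107*((14 - 42) - 47) = 107*(-28 - 47) = 107*(-75) = -8025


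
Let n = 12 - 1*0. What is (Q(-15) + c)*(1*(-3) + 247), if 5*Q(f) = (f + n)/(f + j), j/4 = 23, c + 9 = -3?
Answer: -1128012/385 ≈ -2929.9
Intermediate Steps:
c = -12 (c = -9 - 3 = -12)
j = 92 (j = 4*23 = 92)
n = 12 (n = 12 + 0 = 12)
Q(f) = (12 + f)/(5*(92 + f)) (Q(f) = ((f + 12)/(f + 92))/5 = ((12 + f)/(92 + f))/5 = (12 + f)/(5*(92 + f)))
(Q(-15) + c)*(1*(-3) + 247) = ((12 - 15)/(5*(92 - 15)) - 12)*(1*(-3) + 247) = ((⅕)*(-3)/77 - 12)*(-3 + 247) = ((⅕)*(1/77)*(-3) - 12)*244 = (-3/385 - 12)*244 = -4623/385*244 = -1128012/385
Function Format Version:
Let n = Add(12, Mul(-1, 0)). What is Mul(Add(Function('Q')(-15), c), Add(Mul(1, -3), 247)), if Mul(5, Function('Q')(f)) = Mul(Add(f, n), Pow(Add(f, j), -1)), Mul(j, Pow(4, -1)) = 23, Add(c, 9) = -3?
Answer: Rational(-1128012, 385) ≈ -2929.9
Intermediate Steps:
c = -12 (c = Add(-9, -3) = -12)
j = 92 (j = Mul(4, 23) = 92)
n = 12 (n = Add(12, 0) = 12)
Function('Q')(f) = Mul(Rational(1, 5), Pow(Add(92, f), -1), Add(12, f)) (Function('Q')(f) = Mul(Rational(1, 5), Mul(Add(f, 12), Pow(Add(f, 92), -1))) = Mul(Rational(1, 5), Mul(Add(12, f), Pow(Add(92, f), -1))) = Mul(Rational(1, 5), Mul(Pow(Add(92, f), -1), Add(12, f))) = Mul(Rational(1, 5), Pow(Add(92, f), -1), Add(12, f)))
Mul(Add(Function('Q')(-15), c), Add(Mul(1, -3), 247)) = Mul(Add(Mul(Rational(1, 5), Pow(Add(92, -15), -1), Add(12, -15)), -12), Add(Mul(1, -3), 247)) = Mul(Add(Mul(Rational(1, 5), Pow(77, -1), -3), -12), Add(-3, 247)) = Mul(Add(Mul(Rational(1, 5), Rational(1, 77), -3), -12), 244) = Mul(Add(Rational(-3, 385), -12), 244) = Mul(Rational(-4623, 385), 244) = Rational(-1128012, 385)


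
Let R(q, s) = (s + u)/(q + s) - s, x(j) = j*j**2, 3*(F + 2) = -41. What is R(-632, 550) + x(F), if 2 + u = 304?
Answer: -4877095/1107 ≈ -4405.7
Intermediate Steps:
F = -47/3 (F = -2 + (1/3)*(-41) = -2 - 41/3 = -47/3 ≈ -15.667)
x(j) = j**3
u = 302 (u = -2 + 304 = 302)
R(q, s) = -s + (302 + s)/(q + s) (R(q, s) = (s + 302)/(q + s) - s = (302 + s)/(q + s) - s = -s + (302 + s)/(q + s))
R(-632, 550) + x(F) = (302 + 550 - 1*550**2 - 1*(-632)*550)/(-632 + 550) + (-47/3)**3 = (302 + 550 - 1*302500 + 347600)/(-82) - 103823/27 = -(302 + 550 - 302500 + 347600)/82 - 103823/27 = -1/82*45952 - 103823/27 = -22976/41 - 103823/27 = -4877095/1107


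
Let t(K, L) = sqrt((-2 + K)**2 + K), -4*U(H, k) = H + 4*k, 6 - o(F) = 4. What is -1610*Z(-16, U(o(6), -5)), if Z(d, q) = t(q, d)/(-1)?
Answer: 805*sqrt(43) ≈ 5278.7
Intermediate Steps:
o(F) = 2 (o(F) = 6 - 1*4 = 6 - 4 = 2)
U(H, k) = -k - H/4 (U(H, k) = -(H + 4*k)/4 = -k - H/4)
t(K, L) = sqrt(K + (-2 + K)**2)
Z(d, q) = -sqrt(q + (-2 + q)**2) (Z(d, q) = sqrt(q + (-2 + q)**2)/(-1) = sqrt(q + (-2 + q)**2)*(-1) = -sqrt(q + (-2 + q)**2))
-1610*Z(-16, U(o(6), -5)) = -(-1610)*sqrt((-1*(-5) - 1/4*2) + (-2 + (-1*(-5) - 1/4*2))**2) = -(-1610)*sqrt((5 - 1/2) + (-2 + (5 - 1/2))**2) = -(-1610)*sqrt(9/2 + (-2 + 9/2)**2) = -(-1610)*sqrt(9/2 + (5/2)**2) = -(-1610)*sqrt(9/2 + 25/4) = -(-1610)*sqrt(43/4) = -(-1610)*sqrt(43)/2 = -(-805)*sqrt(43) = 805*sqrt(43)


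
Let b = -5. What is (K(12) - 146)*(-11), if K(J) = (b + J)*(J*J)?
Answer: -9482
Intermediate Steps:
K(J) = J**2*(-5 + J) (K(J) = (-5 + J)*(J*J) = (-5 + J)*J**2 = J**2*(-5 + J))
(K(12) - 146)*(-11) = (12**2*(-5 + 12) - 146)*(-11) = (144*7 - 146)*(-11) = (1008 - 146)*(-11) = 862*(-11) = -9482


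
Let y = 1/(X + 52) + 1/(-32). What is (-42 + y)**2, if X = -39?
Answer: 304607209/173056 ≈ 1760.2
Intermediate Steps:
y = 19/416 (y = 1/(-39 + 52) + 1/(-32) = 1/13 - 1/32 = 19/416 ≈ 0.045673)
(-42 + y)**2 = (-42 + 19/416)**2 = (-17453/416)**2 = 304607209/173056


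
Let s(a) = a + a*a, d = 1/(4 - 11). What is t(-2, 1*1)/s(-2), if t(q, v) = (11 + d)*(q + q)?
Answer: -152/7 ≈ -21.714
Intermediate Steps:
d = -1/7 (d = 1/(-7) = -1/7 ≈ -0.14286)
s(a) = a + a**2
t(q, v) = 152*q/7 (t(q, v) = (11 - 1/7)*(q + q) = 76*(2*q)/7 = 152*q/7)
t(-2, 1*1)/s(-2) = ((152/7)*(-2))/((-2*(1 - 2))) = -304/(7*((-2*(-1)))) = -304/7/2 = -304/7*1/2 = -152/7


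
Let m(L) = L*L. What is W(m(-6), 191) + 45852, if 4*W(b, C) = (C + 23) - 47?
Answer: 183575/4 ≈ 45894.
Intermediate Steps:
m(L) = L**2
W(b, C) = -6 + C/4 (W(b, C) = ((C + 23) - 47)/4 = ((23 + C) - 47)/4 = (-24 + C)/4 = -6 + C/4)
W(m(-6), 191) + 45852 = (-6 + (1/4)*191) + 45852 = (-6 + 191/4) + 45852 = 167/4 + 45852 = 183575/4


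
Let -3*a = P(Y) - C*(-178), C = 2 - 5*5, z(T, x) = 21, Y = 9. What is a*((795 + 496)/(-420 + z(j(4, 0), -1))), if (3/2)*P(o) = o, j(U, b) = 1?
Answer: -753944/171 ≈ -4409.0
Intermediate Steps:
P(o) = 2*o/3
C = -23 (C = 2 - 25 = -23)
a = 4088/3 (a = -((⅔)*9 - (-23)*(-178))/3 = -(6 - 1*4094)/3 = -(6 - 4094)/3 = -⅓*(-4088) = 4088/3 ≈ 1362.7)
a*((795 + 496)/(-420 + z(j(4, 0), -1))) = 4088*((795 + 496)/(-420 + 21))/3 = 4088*(1291/(-399))/3 = 4088*(1291*(-1/399))/3 = (4088/3)*(-1291/399) = -753944/171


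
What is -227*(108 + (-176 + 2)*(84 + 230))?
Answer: 12377856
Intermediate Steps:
-227*(108 + (-176 + 2)*(84 + 230)) = -227*(108 - 174*314) = -227*(108 - 54636) = -227*(-54528) = 12377856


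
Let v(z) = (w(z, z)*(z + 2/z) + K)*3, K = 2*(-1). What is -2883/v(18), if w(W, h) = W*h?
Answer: -961/5866 ≈ -0.16383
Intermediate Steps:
K = -2
v(z) = -6 + 3*z²*(z + 2/z) (v(z) = ((z*z)*(z + 2/z) - 2)*3 = (z²*(z + 2/z) - 2)*3 = (-2 + z²*(z + 2/z))*3 = -6 + 3*z²*(z + 2/z))
-2883/v(18) = -2883/(-6 + 3*18³ + 6*18) = -2883/(-6 + 3*5832 + 108) = -2883/(-6 + 17496 + 108) = -2883/17598 = -2883*1/17598 = -961/5866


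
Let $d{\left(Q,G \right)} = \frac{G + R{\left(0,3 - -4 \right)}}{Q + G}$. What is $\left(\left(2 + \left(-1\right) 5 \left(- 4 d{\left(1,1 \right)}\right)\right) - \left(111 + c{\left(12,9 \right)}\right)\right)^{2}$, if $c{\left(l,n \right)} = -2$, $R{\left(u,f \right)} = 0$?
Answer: $9409$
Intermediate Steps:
$d{\left(Q,G \right)} = \frac{G}{G + Q}$ ($d{\left(Q,G \right)} = \frac{G + 0}{Q + G} = \frac{G}{G + Q}$)
$\left(\left(2 + \left(-1\right) 5 \left(- 4 d{\left(1,1 \right)}\right)\right) - \left(111 + c{\left(12,9 \right)}\right)\right)^{2} = \left(\left(2 + \left(-1\right) 5 \left(- 4 \cdot 1 \frac{1}{1 + 1}\right)\right) - 109\right)^{2} = \left(\left(2 - 5 \left(- 4 \cdot 1 \cdot \frac{1}{2}\right)\right) + \left(-111 + 2\right)\right)^{2} = \left(\left(2 - 5 \left(- 4 \cdot 1 \cdot \frac{1}{2}\right)\right) - 109\right)^{2} = \left(\left(2 - 5 \left(\left(-4\right) \frac{1}{2}\right)\right) - 109\right)^{2} = \left(\left(2 - -10\right) - 109\right)^{2} = \left(\left(2 + 10\right) - 109\right)^{2} = \left(12 - 109\right)^{2} = \left(-97\right)^{2} = 9409$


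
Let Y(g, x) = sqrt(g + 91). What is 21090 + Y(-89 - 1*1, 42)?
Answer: 21091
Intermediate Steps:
Y(g, x) = sqrt(91 + g)
21090 + Y(-89 - 1*1, 42) = 21090 + sqrt(91 + (-89 - 1*1)) = 21090 + sqrt(91 + (-89 - 1)) = 21090 + sqrt(91 - 90) = 21090 + sqrt(1) = 21090 + 1 = 21091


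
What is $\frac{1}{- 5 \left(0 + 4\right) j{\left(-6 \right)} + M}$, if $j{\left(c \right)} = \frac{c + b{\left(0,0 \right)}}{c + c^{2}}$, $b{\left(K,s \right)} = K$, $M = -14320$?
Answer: $- \frac{1}{14316} \approx -6.9852 \cdot 10^{-5}$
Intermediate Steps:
$j{\left(c \right)} = \frac{c}{c + c^{2}}$ ($j{\left(c \right)} = \frac{c + 0}{c + c^{2}} = \frac{c}{c + c^{2}}$)
$\frac{1}{- 5 \left(0 + 4\right) j{\left(-6 \right)} + M} = \frac{1}{\frac{\left(-5\right) \left(0 + 4\right)}{1 - 6} - 14320} = \frac{1}{\frac{\left(-5\right) 4}{-5} - 14320} = \frac{1}{\left(-20\right) \left(- \frac{1}{5}\right) - 14320} = \frac{1}{4 - 14320} = \frac{1}{-14316} = - \frac{1}{14316}$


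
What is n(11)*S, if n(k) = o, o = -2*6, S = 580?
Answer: -6960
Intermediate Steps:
o = -12
n(k) = -12
n(11)*S = -12*580 = -6960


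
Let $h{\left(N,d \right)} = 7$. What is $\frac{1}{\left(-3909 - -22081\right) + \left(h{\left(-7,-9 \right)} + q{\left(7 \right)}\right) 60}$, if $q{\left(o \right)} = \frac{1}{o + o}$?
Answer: $\frac{7}{130174} \approx 5.3774 \cdot 10^{-5}$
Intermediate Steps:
$q{\left(o \right)} = \frac{1}{2 o}$
$\frac{1}{\left(-3909 - -22081\right) + \left(h{\left(-7,-9 \right)} + q{\left(7 \right)}\right) 60} = \frac{1}{\left(-3909 - -22081\right) + \left(7 + \frac{1}{2 \cdot 7}\right) 60} = \frac{1}{\left(-3909 + 22081\right) + \left(7 + \frac{1}{2} \cdot \frac{1}{7}\right) 60} = \frac{1}{18172 + \left(7 + \frac{1}{14}\right) 60} = \frac{1}{18172 + \frac{99}{14} \cdot 60} = \frac{1}{18172 + \frac{2970}{7}} = \frac{1}{\frac{130174}{7}} = \frac{7}{130174}$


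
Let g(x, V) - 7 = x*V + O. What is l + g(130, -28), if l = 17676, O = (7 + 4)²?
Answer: 14164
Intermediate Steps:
O = 121 (O = 11² = 121)
g(x, V) = 128 + V*x (g(x, V) = 7 + (x*V + 121) = 7 + (V*x + 121) = 7 + (121 + V*x) = 128 + V*x)
l + g(130, -28) = 17676 + (128 - 28*130) = 17676 + (128 - 3640) = 17676 - 3512 = 14164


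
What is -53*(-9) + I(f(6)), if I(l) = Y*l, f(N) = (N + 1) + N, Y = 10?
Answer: 607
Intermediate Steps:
f(N) = 1 + 2*N (f(N) = (1 + N) + N = 1 + 2*N)
I(l) = 10*l
-53*(-9) + I(f(6)) = -53*(-9) + 10*(1 + 2*6) = 477 + 10*(1 + 12) = 477 + 10*13 = 477 + 130 = 607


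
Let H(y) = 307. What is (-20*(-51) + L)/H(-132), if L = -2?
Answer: 1018/307 ≈ 3.3160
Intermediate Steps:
(-20*(-51) + L)/H(-132) = (-20*(-51) - 2)/307 = (1020 - 2)*(1/307) = 1018*(1/307) = 1018/307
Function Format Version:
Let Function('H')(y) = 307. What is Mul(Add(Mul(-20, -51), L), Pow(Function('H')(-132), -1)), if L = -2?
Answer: Rational(1018, 307) ≈ 3.3160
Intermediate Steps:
Mul(Add(Mul(-20, -51), L), Pow(Function('H')(-132), -1)) = Mul(Add(Mul(-20, -51), -2), Pow(307, -1)) = Mul(Add(1020, -2), Rational(1, 307)) = Mul(1018, Rational(1, 307)) = Rational(1018, 307)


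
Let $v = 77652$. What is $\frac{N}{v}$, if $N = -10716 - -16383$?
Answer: $\frac{1889}{25884} \approx 0.072979$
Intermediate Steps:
$N = 5667$ ($N = -10716 + 16383 = 5667$)
$\frac{N}{v} = \frac{5667}{77652} = 5667 \cdot \frac{1}{77652} = \frac{1889}{25884}$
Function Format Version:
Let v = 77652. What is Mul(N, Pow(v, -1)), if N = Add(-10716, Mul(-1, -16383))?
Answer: Rational(1889, 25884) ≈ 0.072979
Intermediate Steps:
N = 5667 (N = Add(-10716, 16383) = 5667)
Mul(N, Pow(v, -1)) = Mul(5667, Pow(77652, -1)) = Mul(5667, Rational(1, 77652)) = Rational(1889, 25884)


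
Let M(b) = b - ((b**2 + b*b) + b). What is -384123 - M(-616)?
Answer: 374789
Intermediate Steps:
M(b) = -2*b**2 (M(b) = b - ((b**2 + b**2) + b) = b - (2*b**2 + b) = b - (b + 2*b**2) = b + (-b - 2*b**2) = -2*b**2)
-384123 - M(-616) = -384123 - (-2)*(-616)**2 = -384123 - (-2)*379456 = -384123 - 1*(-758912) = -384123 + 758912 = 374789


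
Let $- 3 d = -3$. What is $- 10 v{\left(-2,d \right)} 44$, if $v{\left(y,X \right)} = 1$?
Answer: $-440$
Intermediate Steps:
$d = 1$ ($d = \left(- \frac{1}{3}\right) \left(-3\right) = 1$)
$- 10 v{\left(-2,d \right)} 44 = \left(-10\right) 1 \cdot 44 = \left(-10\right) 44 = -440$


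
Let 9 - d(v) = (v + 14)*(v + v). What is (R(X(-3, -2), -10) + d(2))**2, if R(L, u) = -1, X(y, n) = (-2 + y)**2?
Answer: 3136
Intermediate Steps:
d(v) = 9 - 2*v*(14 + v) (d(v) = 9 - (v + 14)*(v + v) = 9 - (14 + v)*2*v = 9 - 2*v*(14 + v))
(R(X(-3, -2), -10) + d(2))**2 = (-1 + (9 - 28*2 - 2*2**2))**2 = (-1 + (9 - 56 - 2*4))**2 = (-1 + (9 - 56 - 8))**2 = (-1 - 55)**2 = (-56)**2 = 3136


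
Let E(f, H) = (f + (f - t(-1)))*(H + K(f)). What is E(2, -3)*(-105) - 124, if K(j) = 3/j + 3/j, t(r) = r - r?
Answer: -124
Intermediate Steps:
t(r) = 0
K(j) = 6/j
E(f, H) = 2*f*(H + 6/f) (E(f, H) = (f + (f - 1*0))*(H + 6/f) = (f + (f + 0))*(H + 6/f) = (f + f)*(H + 6/f) = (2*f)*(H + 6/f) = 2*f*(H + 6/f))
E(2, -3)*(-105) - 124 = (12 + 2*(-3)*2)*(-105) - 124 = (12 - 12)*(-105) - 124 = 0*(-105) - 124 = 0 - 124 = -124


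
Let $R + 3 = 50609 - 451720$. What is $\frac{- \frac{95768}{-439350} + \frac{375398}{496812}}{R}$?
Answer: $- \frac{5903050081}{2432024958565300} \approx -2.4272 \cdot 10^{-6}$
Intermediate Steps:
$R = -401114$ ($R = -3 + \left(50609 - 451720\right) = -3 - 401111 = -401114$)
$\frac{- \frac{95768}{-439350} + \frac{375398}{496812}}{R} = \frac{- \frac{95768}{-439350} + \frac{375398}{496812}}{-401114} = \left(\left(-95768\right) \left(- \frac{1}{439350}\right) + 375398 \cdot \frac{1}{496812}\right) \left(- \frac{1}{401114}\right) = \left(\frac{47884}{219675} + \frac{187699}{248406}\right) \left(- \frac{1}{401114}\right) = \frac{5903050081}{6063176450} \left(- \frac{1}{401114}\right) = - \frac{5903050081}{2432024958565300}$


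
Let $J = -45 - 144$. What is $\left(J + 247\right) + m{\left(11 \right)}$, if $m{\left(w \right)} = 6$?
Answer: $64$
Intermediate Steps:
$J = -189$ ($J = -45 - 144 = -189$)
$\left(J + 247\right) + m{\left(11 \right)} = \left(-189 + 247\right) + 6 = 58 + 6 = 64$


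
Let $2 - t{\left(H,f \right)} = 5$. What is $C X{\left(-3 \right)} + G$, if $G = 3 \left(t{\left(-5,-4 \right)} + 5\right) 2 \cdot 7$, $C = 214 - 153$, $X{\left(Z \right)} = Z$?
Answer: $-99$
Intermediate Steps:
$t{\left(H,f \right)} = -3$ ($t{\left(H,f \right)} = 2 - 5 = -3$)
$C = 61$
$G = 84$ ($G = 3 \left(-3 + 5\right) 2 \cdot 7 = 3 \cdot 2 \cdot 2 \cdot 7 = 6 \cdot 2 \cdot 7 = 12 \cdot 7 = 84$)
$C X{\left(-3 \right)} + G = 61 \left(-3\right) + 84 = -183 + 84 = -99$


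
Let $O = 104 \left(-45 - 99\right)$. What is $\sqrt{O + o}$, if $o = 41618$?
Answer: $\sqrt{26642} \approx 163.22$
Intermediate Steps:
$O = -14976$ ($O = 104 \left(-144\right) = -14976$)
$\sqrt{O + o} = \sqrt{-14976 + 41618} = \sqrt{26642}$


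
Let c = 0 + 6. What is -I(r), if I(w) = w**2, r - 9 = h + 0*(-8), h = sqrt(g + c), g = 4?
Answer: -(9 + sqrt(10))**2 ≈ -147.92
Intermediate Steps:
c = 6
h = sqrt(10) (h = sqrt(4 + 6) = sqrt(10) ≈ 3.1623)
r = 9 + sqrt(10) (r = 9 + (sqrt(10) + 0*(-8)) = 9 + (sqrt(10) + 0) = 9 + sqrt(10) ≈ 12.162)
-I(r) = -(9 + sqrt(10))**2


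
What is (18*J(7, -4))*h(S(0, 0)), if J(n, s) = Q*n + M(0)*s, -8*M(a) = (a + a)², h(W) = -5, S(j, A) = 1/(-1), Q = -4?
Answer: 2520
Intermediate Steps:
S(j, A) = -1
M(a) = -a²/2 (M(a) = -(a + a)²/8 = -4*a²/8 = -a²/2)
J(n, s) = -4*n (J(n, s) = -4*n + (-½*0²)*s = -4*n + (-½*0)*s = -4*n + 0*s = -4*n + 0 = -4*n)
(18*J(7, -4))*h(S(0, 0)) = (18*(-4*7))*(-5) = (18*(-28))*(-5) = -504*(-5) = 2520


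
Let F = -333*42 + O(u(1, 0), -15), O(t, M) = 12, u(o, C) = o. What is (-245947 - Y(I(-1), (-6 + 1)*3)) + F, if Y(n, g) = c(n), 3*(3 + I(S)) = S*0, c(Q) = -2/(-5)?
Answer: -1299607/5 ≈ -2.5992e+5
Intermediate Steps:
c(Q) = 2/5 (c(Q) = -2*(-1/5) = 2/5)
I(S) = -3 (I(S) = -3 + (S*0)/3 = -3 + (1/3)*0 = -3 + 0 = -3)
Y(n, g) = 2/5
F = -13974 (F = -333*42 + 12 = -13986 + 12 = -13974)
(-245947 - Y(I(-1), (-6 + 1)*3)) + F = (-245947 - 1*2/5) - 13974 = (-245947 - 2/5) - 13974 = -1229737/5 - 13974 = -1299607/5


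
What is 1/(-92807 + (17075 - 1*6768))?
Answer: -1/82500 ≈ -1.2121e-5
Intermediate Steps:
1/(-92807 + (17075 - 1*6768)) = 1/(-92807 + (17075 - 6768)) = 1/(-92807 + 10307) = 1/(-82500) = -1/82500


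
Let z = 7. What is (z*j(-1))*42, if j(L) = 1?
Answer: 294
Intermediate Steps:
(z*j(-1))*42 = (7*1)*42 = 7*42 = 294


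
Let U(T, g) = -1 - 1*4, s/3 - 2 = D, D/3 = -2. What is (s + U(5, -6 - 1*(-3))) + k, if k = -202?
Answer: -219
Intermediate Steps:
D = -6 (D = 3*(-2) = -6)
s = -12 (s = 6 + 3*(-6) = 6 - 18 = -12)
U(T, g) = -5 (U(T, g) = -1 - 4 = -5)
(s + U(5, -6 - 1*(-3))) + k = (-12 - 5) - 202 = -17 - 202 = -219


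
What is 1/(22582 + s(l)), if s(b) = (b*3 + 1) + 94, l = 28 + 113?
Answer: 1/23100 ≈ 4.3290e-5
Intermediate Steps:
l = 141
s(b) = 95 + 3*b (s(b) = (3*b + 1) + 94 = (1 + 3*b) + 94 = 95 + 3*b)
1/(22582 + s(l)) = 1/(22582 + (95 + 3*141)) = 1/(22582 + (95 + 423)) = 1/(22582 + 518) = 1/23100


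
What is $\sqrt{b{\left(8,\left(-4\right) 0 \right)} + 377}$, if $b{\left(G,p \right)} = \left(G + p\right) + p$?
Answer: $\sqrt{385} \approx 19.621$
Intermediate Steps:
$b{\left(G,p \right)} = G + 2 p$
$\sqrt{b{\left(8,\left(-4\right) 0 \right)} + 377} = \sqrt{\left(8 + 2 \left(\left(-4\right) 0\right)\right) + 377} = \sqrt{\left(8 + 2 \cdot 0\right) + 377} = \sqrt{\left(8 + 0\right) + 377} = \sqrt{8 + 377} = \sqrt{385}$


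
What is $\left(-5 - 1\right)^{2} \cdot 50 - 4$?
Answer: $1796$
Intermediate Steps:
$\left(-5 - 1\right)^{2} \cdot 50 - 4 = \left(-6\right)^{2} \cdot 50 - 4 = 36 \cdot 50 - 4 = 1800 - 4 = 1796$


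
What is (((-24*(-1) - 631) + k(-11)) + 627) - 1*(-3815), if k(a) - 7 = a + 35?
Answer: 3866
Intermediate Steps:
k(a) = 42 + a (k(a) = 7 + (a + 35) = 7 + (35 + a) = 42 + a)
(((-24*(-1) - 631) + k(-11)) + 627) - 1*(-3815) = (((-24*(-1) - 631) + (42 - 11)) + 627) - 1*(-3815) = (((24 - 631) + 31) + 627) + 3815 = ((-607 + 31) + 627) + 3815 = (-576 + 627) + 3815 = 51 + 3815 = 3866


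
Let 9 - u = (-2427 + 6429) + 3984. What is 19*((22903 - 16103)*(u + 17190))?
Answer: 1190319600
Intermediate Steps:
u = -7977 (u = 9 - ((-2427 + 6429) + 3984) = 9 - (4002 + 3984) = 9 - 1*7986 = 9 - 7986 = -7977)
19*((22903 - 16103)*(u + 17190)) = 19*((22903 - 16103)*(-7977 + 17190)) = 19*(6800*9213) = 19*62648400 = 1190319600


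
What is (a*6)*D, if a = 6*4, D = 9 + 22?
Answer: 4464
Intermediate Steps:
D = 31
a = 24
(a*6)*D = (24*6)*31 = 144*31 = 4464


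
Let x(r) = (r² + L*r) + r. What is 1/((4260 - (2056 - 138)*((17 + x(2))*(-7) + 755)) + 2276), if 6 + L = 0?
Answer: -1/1293868 ≈ -7.7288e-7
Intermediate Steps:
L = -6 (L = -6 + 0 = -6)
x(r) = r² - 5*r (x(r) = (r² - 6*r) + r = r² - 5*r)
1/((4260 - (2056 - 138)*((17 + x(2))*(-7) + 755)) + 2276) = 1/((4260 - (2056 - 138)*((17 + 2*(-5 + 2))*(-7) + 755)) + 2276) = 1/((4260 - 1918*((17 + 2*(-3))*(-7) + 755)) + 2276) = 1/((4260 - 1918*((17 - 6)*(-7) + 755)) + 2276) = 1/((4260 - 1918*(11*(-7) + 755)) + 2276) = 1/((4260 - 1918*(-77 + 755)) + 2276) = 1/((4260 - 1918*678) + 2276) = 1/((4260 - 1*1300404) + 2276) = 1/((4260 - 1300404) + 2276) = 1/(-1296144 + 2276) = 1/(-1293868) = -1/1293868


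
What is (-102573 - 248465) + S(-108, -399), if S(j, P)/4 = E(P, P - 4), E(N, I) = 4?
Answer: -351022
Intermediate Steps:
S(j, P) = 16 (S(j, P) = 4*4 = 16)
(-102573 - 248465) + S(-108, -399) = (-102573 - 248465) + 16 = -351038 + 16 = -351022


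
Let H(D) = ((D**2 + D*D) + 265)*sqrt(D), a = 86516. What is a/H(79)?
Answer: 86516*sqrt(79)/1007013 ≈ 0.76362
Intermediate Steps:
H(D) = sqrt(D)*(265 + 2*D**2) (H(D) = ((D**2 + D**2) + 265)*sqrt(D) = (2*D**2 + 265)*sqrt(D) = (265 + 2*D**2)*sqrt(D) = sqrt(D)*(265 + 2*D**2))
a/H(79) = 86516/((sqrt(79)*(265 + 2*79**2))) = 86516/((sqrt(79)*(265 + 2*6241))) = 86516/((sqrt(79)*(265 + 12482))) = 86516/((sqrt(79)*12747)) = 86516/((12747*sqrt(79))) = 86516*(sqrt(79)/1007013) = 86516*sqrt(79)/1007013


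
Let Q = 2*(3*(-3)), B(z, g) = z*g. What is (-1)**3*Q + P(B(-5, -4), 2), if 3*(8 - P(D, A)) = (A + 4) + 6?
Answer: 22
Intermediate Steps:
B(z, g) = g*z
P(D, A) = 14/3 - A/3 (P(D, A) = 8 - ((A + 4) + 6)/3 = 8 - ((4 + A) + 6)/3 = 8 - (10 + A)/3 = 8 + (-10/3 - A/3) = 14/3 - A/3)
Q = -18 (Q = 2*(-9) = -18)
(-1)**3*Q + P(B(-5, -4), 2) = (-1)**3*(-18) + (14/3 - 1/3*2) = -1*(-18) + (14/3 - 2/3) = 18 + 4 = 22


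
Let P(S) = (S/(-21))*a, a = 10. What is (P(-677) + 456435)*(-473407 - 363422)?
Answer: -382227822345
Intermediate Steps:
P(S) = -10*S/21 (P(S) = (S/(-21))*10 = (S*(-1/21))*10 = -S/21*10 = -10*S/21)
(P(-677) + 456435)*(-473407 - 363422) = (-10/21*(-677) + 456435)*(-473407 - 363422) = (6770/21 + 456435)*(-836829) = (9591905/21)*(-836829) = -382227822345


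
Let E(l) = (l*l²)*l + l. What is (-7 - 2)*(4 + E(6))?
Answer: -11754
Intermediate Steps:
E(l) = l + l⁴ (E(l) = l³*l + l = l⁴ + l = l + l⁴)
(-7 - 2)*(4 + E(6)) = (-7 - 2)*(4 + (6 + 6⁴)) = -9*(4 + (6 + 1296)) = -9*(4 + 1302) = -9*1306 = -11754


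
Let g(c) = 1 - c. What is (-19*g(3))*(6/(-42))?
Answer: -38/7 ≈ -5.4286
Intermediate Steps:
(-19*g(3))*(6/(-42)) = (-19*(1 - 1*3))*(6/(-42)) = (-19*(1 - 3))*(6*(-1/42)) = -19*(-2)*(-1/7) = 38*(-1/7) = -38/7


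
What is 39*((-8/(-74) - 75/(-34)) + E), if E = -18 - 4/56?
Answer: -2705820/4403 ≈ -614.54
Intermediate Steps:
E = -253/14 (E = -18 - 4/56 = -18 - 1*1/14 = -18 - 1/14 = -253/14 ≈ -18.071)
39*((-8/(-74) - 75/(-34)) + E) = 39*((-8/(-74) - 75/(-34)) - 253/14) = 39*((-8*(-1/74) - 75*(-1/34)) - 253/14) = 39*((4/37 + 75/34) - 253/14) = 39*(2911/1258 - 253/14) = 39*(-69380/4403) = -2705820/4403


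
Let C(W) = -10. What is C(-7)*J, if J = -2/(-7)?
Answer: -20/7 ≈ -2.8571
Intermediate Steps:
J = 2/7 (J = -2*(-⅐) = 2/7 ≈ 0.28571)
C(-7)*J = -10*2/7 = -20/7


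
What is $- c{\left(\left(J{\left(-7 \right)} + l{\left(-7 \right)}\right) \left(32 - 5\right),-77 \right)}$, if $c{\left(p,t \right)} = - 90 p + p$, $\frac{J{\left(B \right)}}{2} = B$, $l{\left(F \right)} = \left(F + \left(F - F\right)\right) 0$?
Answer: $-33642$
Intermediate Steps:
$l{\left(F \right)} = 0$ ($l{\left(F \right)} = \left(F + 0\right) 0 = F 0 = 0$)
$J{\left(B \right)} = 2 B$
$c{\left(p,t \right)} = - 89 p$
$- c{\left(\left(J{\left(-7 \right)} + l{\left(-7 \right)}\right) \left(32 - 5\right),-77 \right)} = - \left(-89\right) \left(2 \left(-7\right) + 0\right) \left(32 - 5\right) = - \left(-89\right) \left(-14 + 0\right) 27 = - \left(-89\right) \left(\left(-14\right) 27\right) = - \left(-89\right) \left(-378\right) = \left(-1\right) 33642 = -33642$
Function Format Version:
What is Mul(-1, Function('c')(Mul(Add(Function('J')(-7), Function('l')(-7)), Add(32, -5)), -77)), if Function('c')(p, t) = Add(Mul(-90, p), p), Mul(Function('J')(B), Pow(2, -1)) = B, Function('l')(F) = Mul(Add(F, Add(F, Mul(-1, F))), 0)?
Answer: -33642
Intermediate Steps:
Function('l')(F) = 0 (Function('l')(F) = Mul(Add(F, 0), 0) = Mul(F, 0) = 0)
Function('J')(B) = Mul(2, B)
Function('c')(p, t) = Mul(-89, p)
Mul(-1, Function('c')(Mul(Add(Function('J')(-7), Function('l')(-7)), Add(32, -5)), -77)) = Mul(-1, Mul(-89, Mul(Add(Mul(2, -7), 0), Add(32, -5)))) = Mul(-1, Mul(-89, Mul(Add(-14, 0), 27))) = Mul(-1, Mul(-89, Mul(-14, 27))) = Mul(-1, Mul(-89, -378)) = Mul(-1, 33642) = -33642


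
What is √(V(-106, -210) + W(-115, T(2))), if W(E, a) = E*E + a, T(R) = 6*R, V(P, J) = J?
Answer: √13027 ≈ 114.14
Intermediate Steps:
W(E, a) = a + E² (W(E, a) = E² + a = a + E²)
√(V(-106, -210) + W(-115, T(2))) = √(-210 + (6*2 + (-115)²)) = √(-210 + (12 + 13225)) = √(-210 + 13237) = √13027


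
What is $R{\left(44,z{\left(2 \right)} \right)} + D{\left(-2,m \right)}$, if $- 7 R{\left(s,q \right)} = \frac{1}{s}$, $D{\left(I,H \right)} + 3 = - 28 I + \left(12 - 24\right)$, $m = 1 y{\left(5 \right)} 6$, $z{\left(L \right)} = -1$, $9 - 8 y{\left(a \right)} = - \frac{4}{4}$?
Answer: $\frac{12627}{308} \approx 40.997$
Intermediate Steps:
$y{\left(a \right)} = \frac{5}{4}$ ($y{\left(a \right)} = \frac{9}{8} - \frac{\left(-4\right) \frac{1}{4}}{8} = \frac{9}{8} - - \frac{1}{8} = \frac{9}{8} + \frac{1}{8} = \frac{5}{4}$)
$m = \frac{15}{2}$ ($m = 1 \cdot \frac{5}{4} \cdot 6 = \frac{5}{4} \cdot 6 = \frac{15}{2} \approx 7.5$)
$D{\left(I,H \right)} = -15 - 28 I$ ($D{\left(I,H \right)} = -3 - \left(12 + 28 I\right) = -15 - 28 I$)
$R{\left(s,q \right)} = - \frac{1}{7 s}$
$R{\left(44,z{\left(2 \right)} \right)} + D{\left(-2,m \right)} = - \frac{1}{7 \cdot 44} - -41 = \left(- \frac{1}{7}\right) \frac{1}{44} + \left(-15 + 56\right) = - \frac{1}{308} + 41 = \frac{12627}{308}$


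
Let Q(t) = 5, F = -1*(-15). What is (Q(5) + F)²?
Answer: 400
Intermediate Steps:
F = 15
(Q(5) + F)² = (5 + 15)² = 20² = 400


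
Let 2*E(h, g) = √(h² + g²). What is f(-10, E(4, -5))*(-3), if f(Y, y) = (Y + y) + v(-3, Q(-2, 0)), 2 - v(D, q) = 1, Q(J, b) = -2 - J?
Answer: 27 - 3*√41/2 ≈ 17.395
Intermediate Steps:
v(D, q) = 1 (v(D, q) = 2 - 1*1 = 2 - 1 = 1)
E(h, g) = √(g² + h²)/2 (E(h, g) = √(h² + g²)/2 = √(g² + h²)/2)
f(Y, y) = 1 + Y + y (f(Y, y) = (Y + y) + 1 = 1 + Y + y)
f(-10, E(4, -5))*(-3) = (1 - 10 + √((-5)² + 4²)/2)*(-3) = (1 - 10 + √(25 + 16)/2)*(-3) = (1 - 10 + √41/2)*(-3) = (-9 + √41/2)*(-3) = 27 - 3*√41/2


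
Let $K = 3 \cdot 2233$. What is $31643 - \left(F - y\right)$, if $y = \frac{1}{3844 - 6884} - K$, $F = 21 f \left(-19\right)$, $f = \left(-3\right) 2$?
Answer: $\frac{68551999}{3040} \approx 22550.0$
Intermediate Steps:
$K = 6699$
$f = -6$
$F = 2394$ ($F = 21 \left(-6\right) \left(-19\right) = \left(-126\right) \left(-19\right) = 2394$)
$y = - \frac{20364961}{3040}$ ($y = \frac{1}{3844 - 6884} - 6699 = \frac{1}{-3040} - 6699 = - \frac{1}{3040} - 6699 = - \frac{20364961}{3040} \approx -6699.0$)
$31643 - \left(F - y\right) = 31643 - \left(2394 - - \frac{20364961}{3040}\right) = 31643 - \left(2394 + \frac{20364961}{3040}\right) = 31643 - \frac{27642721}{3040} = \frac{68551999}{3040}$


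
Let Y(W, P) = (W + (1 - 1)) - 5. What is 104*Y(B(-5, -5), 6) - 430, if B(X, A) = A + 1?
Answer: -1366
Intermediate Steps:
B(X, A) = 1 + A
Y(W, P) = -5 + W (Y(W, P) = (W + 0) - 5 = W - 5 = -5 + W)
104*Y(B(-5, -5), 6) - 430 = 104*(-5 + (1 - 5)) - 430 = 104*(-5 - 4) - 430 = 104*(-9) - 430 = -936 - 430 = -1366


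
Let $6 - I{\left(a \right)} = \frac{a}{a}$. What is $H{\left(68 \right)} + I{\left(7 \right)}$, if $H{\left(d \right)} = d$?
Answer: $73$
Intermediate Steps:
$I{\left(a \right)} = 5$ ($I{\left(a \right)} = 6 - \frac{a}{a} = 6 - 1 = 5$)
$H{\left(68 \right)} + I{\left(7 \right)} = 68 + 5 = 73$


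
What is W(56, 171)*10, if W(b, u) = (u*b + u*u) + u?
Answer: 389880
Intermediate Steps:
W(b, u) = u + u² + b*u (W(b, u) = (b*u + u²) + u = (u² + b*u) + u = u + u² + b*u)
W(56, 171)*10 = (171*(1 + 56 + 171))*10 = (171*228)*10 = 38988*10 = 389880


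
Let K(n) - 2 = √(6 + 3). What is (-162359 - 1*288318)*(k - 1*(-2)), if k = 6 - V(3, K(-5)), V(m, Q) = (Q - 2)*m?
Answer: 450677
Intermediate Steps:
K(n) = 5 (K(n) = 2 + √(6 + 3) = 2 + √9 = 2 + 3 = 5)
V(m, Q) = m*(-2 + Q) (V(m, Q) = (-2 + Q)*m = m*(-2 + Q))
k = -3 (k = 6 - 3*(-2 + 5) = 6 - 3*3 = 6 - 1*9 = 6 - 9 = -3)
(-162359 - 1*288318)*(k - 1*(-2)) = (-162359 - 1*288318)*(-3 - 1*(-2)) = (-162359 - 288318)*(-3 + 2) = -450677*(-1) = 450677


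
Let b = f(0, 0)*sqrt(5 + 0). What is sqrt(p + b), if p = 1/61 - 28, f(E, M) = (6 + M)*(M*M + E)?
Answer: I*sqrt(104127)/61 ≈ 5.29*I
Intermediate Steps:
f(E, M) = (6 + M)*(E + M**2) (f(E, M) = (6 + M)*(M**2 + E) = (6 + M)*(E + M**2))
p = -1707/61 (p = 1/61 - 28 = -1707/61 ≈ -27.984)
b = 0 (b = (0**3 + 6*0 + 6*0**2 + 0*0)*sqrt(5 + 0) = (0 + 0 + 6*0 + 0)*sqrt(5) = (0 + 0 + 0 + 0)*sqrt(5) = 0*sqrt(5) = 0)
sqrt(p + b) = sqrt(-1707/61 + 0) = sqrt(-1707/61) = I*sqrt(104127)/61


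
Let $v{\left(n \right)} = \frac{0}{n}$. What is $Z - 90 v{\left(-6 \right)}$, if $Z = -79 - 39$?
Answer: $-118$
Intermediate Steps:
$Z = -118$ ($Z = -79 - 39 = -118$)
$v{\left(n \right)} = 0$
$Z - 90 v{\left(-6 \right)} = -118 - 0 = -118 + 0 = -118$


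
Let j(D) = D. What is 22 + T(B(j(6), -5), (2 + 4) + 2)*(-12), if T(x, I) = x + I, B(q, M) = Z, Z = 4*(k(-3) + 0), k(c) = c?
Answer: 70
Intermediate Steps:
Z = -12 (Z = 4*(-3 + 0) = 4*(-3) = -12)
B(q, M) = -12
T(x, I) = I + x
22 + T(B(j(6), -5), (2 + 4) + 2)*(-12) = 22 + (((2 + 4) + 2) - 12)*(-12) = 22 + ((6 + 2) - 12)*(-12) = 22 + (8 - 12)*(-12) = 22 - 4*(-12) = 22 + 48 = 70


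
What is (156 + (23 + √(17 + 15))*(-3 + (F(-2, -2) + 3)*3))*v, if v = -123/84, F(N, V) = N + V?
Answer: -369/14 + 246*√2/7 ≈ 23.342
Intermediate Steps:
v = -41/28 (v = -123*1/84 = -41/28 ≈ -1.4643)
(156 + (23 + √(17 + 15))*(-3 + (F(-2, -2) + 3)*3))*v = (156 + (23 + √(17 + 15))*(-3 + ((-2 - 2) + 3)*3))*(-41/28) = (156 + (23 + √32)*(-3 + (-4 + 3)*3))*(-41/28) = (156 + (23 + 4*√2)*(-3 - 1*3))*(-41/28) = (156 + (23 + 4*√2)*(-3 - 3))*(-41/28) = (156 + (23 + 4*√2)*(-6))*(-41/28) = (156 + (-138 - 24*√2))*(-41/28) = (18 - 24*√2)*(-41/28) = -369/14 + 246*√2/7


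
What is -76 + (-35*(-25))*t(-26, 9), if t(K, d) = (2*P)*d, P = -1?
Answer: -15826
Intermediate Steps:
t(K, d) = -2*d (t(K, d) = (2*(-1))*d = -2*d)
-76 + (-35*(-25))*t(-26, 9) = -76 + (-35*(-25))*(-2*9) = -76 + 875*(-18) = -76 - 15750 = -15826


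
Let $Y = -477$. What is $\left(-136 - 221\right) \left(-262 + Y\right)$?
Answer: $263823$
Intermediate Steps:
$\left(-136 - 221\right) \left(-262 + Y\right) = \left(-136 - 221\right) \left(-262 - 477\right) = \left(-357\right) \left(-739\right) = 263823$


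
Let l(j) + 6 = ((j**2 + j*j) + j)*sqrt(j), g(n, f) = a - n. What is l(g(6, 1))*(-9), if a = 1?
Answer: 54 - 405*I*sqrt(5) ≈ 54.0 - 905.61*I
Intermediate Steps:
g(n, f) = 1 - n
l(j) = -6 + sqrt(j)*(j + 2*j**2) (l(j) = -6 + ((j**2 + j*j) + j)*sqrt(j) = -6 + ((j**2 + j**2) + j)*sqrt(j) = -6 + (2*j**2 + j)*sqrt(j) = -6 + (j + 2*j**2)*sqrt(j) = -6 + sqrt(j)*(j + 2*j**2))
l(g(6, 1))*(-9) = (-6 + (1 - 1*6)**(3/2) + 2*(1 - 1*6)**(5/2))*(-9) = (-6 + (1 - 6)**(3/2) + 2*(1 - 6)**(5/2))*(-9) = (-6 + (-5)**(3/2) + 2*(-5)**(5/2))*(-9) = (-6 - 5*I*sqrt(5) + 2*(25*I*sqrt(5)))*(-9) = (-6 - 5*I*sqrt(5) + 50*I*sqrt(5))*(-9) = (-6 + 45*I*sqrt(5))*(-9) = 54 - 405*I*sqrt(5)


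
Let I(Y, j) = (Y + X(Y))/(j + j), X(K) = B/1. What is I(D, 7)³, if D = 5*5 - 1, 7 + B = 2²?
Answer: 27/8 ≈ 3.3750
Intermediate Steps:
B = -3 (B = -7 + 2² = -7 + 4 = -3)
D = 24 (D = 25 - 1 = 24)
X(K) = -3 (X(K) = -3/1 = -3*1 = -3)
I(Y, j) = (-3 + Y)/(2*j) (I(Y, j) = (Y - 3)/(j + j) = (-3 + Y)/((2*j)) = (-3 + Y)*(1/(2*j)) = (-3 + Y)/(2*j))
I(D, 7)³ = ((½)*(-3 + 24)/7)³ = ((½)*(⅐)*21)³ = (3/2)³ = 27/8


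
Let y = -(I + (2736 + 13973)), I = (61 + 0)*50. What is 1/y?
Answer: -1/19759 ≈ -5.0610e-5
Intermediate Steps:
I = 3050 (I = 61*50 = 3050)
y = -19759 (y = -(3050 + (2736 + 13973)) = -(3050 + 16709) = -1*19759 = -19759)
1/y = 1/(-19759) = -1/19759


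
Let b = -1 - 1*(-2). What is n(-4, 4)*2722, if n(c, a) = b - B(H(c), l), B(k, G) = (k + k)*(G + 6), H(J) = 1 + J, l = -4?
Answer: 35386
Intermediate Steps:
b = 1 (b = -1 + 2 = 1)
B(k, G) = 2*k*(6 + G) (B(k, G) = (2*k)*(6 + G) = 2*k*(6 + G))
n(c, a) = -3 - 4*c (n(c, a) = 1 - 2*(1 + c)*(6 - 4) = 1 - 2*(1 + c)*2 = 1 - (4 + 4*c) = 1 + (-4 - 4*c) = -3 - 4*c)
n(-4, 4)*2722 = (-3 - 4*(-4))*2722 = (-3 + 16)*2722 = 13*2722 = 35386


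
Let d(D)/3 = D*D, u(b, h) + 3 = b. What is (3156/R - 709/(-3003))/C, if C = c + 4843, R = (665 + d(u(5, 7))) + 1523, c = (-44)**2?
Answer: 250847/1017866850 ≈ 0.00024644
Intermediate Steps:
u(b, h) = -3 + b
d(D) = 3*D**2 (d(D) = 3*(D*D) = 3*D**2)
c = 1936
R = 2200 (R = (665 + 3*(-3 + 5)**2) + 1523 = (665 + 3*2**2) + 1523 = (665 + 3*4) + 1523 = (665 + 12) + 1523 = 677 + 1523 = 2200)
C = 6779 (C = 1936 + 4843 = 6779)
(3156/R - 709/(-3003))/C = (3156/2200 - 709/(-3003))/6779 = (3156*(1/2200) - 709*(-1/3003))*(1/6779) = (789/550 + 709/3003)*(1/6779) = (250847/150150)*(1/6779) = 250847/1017866850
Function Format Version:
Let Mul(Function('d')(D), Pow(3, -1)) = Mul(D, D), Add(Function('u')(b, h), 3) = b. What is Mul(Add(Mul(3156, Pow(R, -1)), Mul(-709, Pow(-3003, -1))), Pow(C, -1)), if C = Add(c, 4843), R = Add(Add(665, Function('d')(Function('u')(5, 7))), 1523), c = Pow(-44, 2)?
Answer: Rational(250847, 1017866850) ≈ 0.00024644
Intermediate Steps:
Function('u')(b, h) = Add(-3, b)
Function('d')(D) = Mul(3, Pow(D, 2)) (Function('d')(D) = Mul(3, Mul(D, D)) = Mul(3, Pow(D, 2)))
c = 1936
R = 2200 (R = Add(Add(665, Mul(3, Pow(Add(-3, 5), 2))), 1523) = Add(Add(665, Mul(3, Pow(2, 2))), 1523) = Add(Add(665, Mul(3, 4)), 1523) = Add(Add(665, 12), 1523) = Add(677, 1523) = 2200)
C = 6779 (C = Add(1936, 4843) = 6779)
Mul(Add(Mul(3156, Pow(R, -1)), Mul(-709, Pow(-3003, -1))), Pow(C, -1)) = Mul(Add(Mul(3156, Pow(2200, -1)), Mul(-709, Pow(-3003, -1))), Pow(6779, -1)) = Mul(Add(Mul(3156, Rational(1, 2200)), Mul(-709, Rational(-1, 3003))), Rational(1, 6779)) = Mul(Add(Rational(789, 550), Rational(709, 3003)), Rational(1, 6779)) = Mul(Rational(250847, 150150), Rational(1, 6779)) = Rational(250847, 1017866850)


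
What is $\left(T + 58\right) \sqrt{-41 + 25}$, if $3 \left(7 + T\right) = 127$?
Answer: $\frac{1120 i}{3} \approx 373.33 i$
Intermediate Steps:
$T = \frac{106}{3}$ ($T = -7 + \frac{1}{3} \cdot 127 = -7 + \frac{127}{3} = \frac{106}{3} \approx 35.333$)
$\left(T + 58\right) \sqrt{-41 + 25} = \left(\frac{106}{3} + 58\right) \sqrt{-41 + 25} = \frac{280 \sqrt{-16}}{3} = \frac{280 \cdot 4 i}{3} = \frac{1120 i}{3}$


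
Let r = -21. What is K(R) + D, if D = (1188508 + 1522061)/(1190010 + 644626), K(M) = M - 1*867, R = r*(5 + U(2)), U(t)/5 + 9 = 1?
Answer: -239461383/1834636 ≈ -130.52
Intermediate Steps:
U(t) = -40 (U(t) = -45 + 5*1 = -45 + 5 = -40)
R = 735 (R = -21*(5 - 40) = -21*(-35) = 735)
K(M) = -867 + M (K(M) = M - 867 = -867 + M)
D = 2710569/1834636 ≈ 1.4774
K(R) + D = (-867 + 735) + 2710569/1834636 = -132 + 2710569/1834636 = -239461383/1834636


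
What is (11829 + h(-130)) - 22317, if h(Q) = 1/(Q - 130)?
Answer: -2726881/260 ≈ -10488.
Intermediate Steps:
h(Q) = 1/(-130 + Q)
(11829 + h(-130)) - 22317 = (11829 + 1/(-130 - 130)) - 22317 = (11829 + 1/(-260)) - 22317 = (11829 - 1/260) - 22317 = 3075539/260 - 22317 = -2726881/260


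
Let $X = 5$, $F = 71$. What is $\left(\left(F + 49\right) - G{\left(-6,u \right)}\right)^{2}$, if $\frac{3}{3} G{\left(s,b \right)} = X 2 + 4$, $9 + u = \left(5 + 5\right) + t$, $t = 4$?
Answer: $11236$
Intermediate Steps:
$u = 5$ ($u = -9 + \left(\left(5 + 5\right) + 4\right) = -9 + \left(10 + 4\right) = -9 + 14 = 5$)
$G{\left(s,b \right)} = 14$ ($G{\left(s,b \right)} = 5 \cdot 2 + 4 = 10 + 4 = 14$)
$\left(\left(F + 49\right) - G{\left(-6,u \right)}\right)^{2} = \left(\left(71 + 49\right) - 14\right)^{2} = \left(120 - 14\right)^{2} = 106^{2} = 11236$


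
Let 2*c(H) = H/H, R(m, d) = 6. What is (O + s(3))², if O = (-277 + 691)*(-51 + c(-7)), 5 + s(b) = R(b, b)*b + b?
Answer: 436433881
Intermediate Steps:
c(H) = ½ (c(H) = (H/H)/2 = (½)*1 = ½)
s(b) = -5 + 7*b (s(b) = -5 + (6*b + b) = -5 + 7*b)
O = -20907 (O = (-277 + 691)*(-51 + ½) = 414*(-101/2) = -20907)
(O + s(3))² = (-20907 + (-5 + 7*3))² = (-20907 + (-5 + 21))² = (-20907 + 16)² = (-20891)² = 436433881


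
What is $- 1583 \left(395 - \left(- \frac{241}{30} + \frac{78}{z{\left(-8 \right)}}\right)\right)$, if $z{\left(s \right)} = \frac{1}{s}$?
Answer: $- \frac{48773813}{30} \approx -1.6258 \cdot 10^{6}$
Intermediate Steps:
$- 1583 \left(395 - \left(- \frac{241}{30} + \frac{78}{z{\left(-8 \right)}}\right)\right) = - 1583 \left(395 - \left(-624 - \frac{241}{30}\right)\right) = - 1583 \left(395 - \left(- \frac{241}{30} + \frac{78}{- \frac{1}{8}}\right)\right) = - 1583 \left(395 + \left(\frac{241}{30} - -624\right)\right) = - 1583 \left(395 + \left(\frac{241}{30} + 624\right)\right) = - 1583 \left(395 + \frac{18961}{30}\right) = \left(-1583\right) \frac{30811}{30} = - \frac{48773813}{30}$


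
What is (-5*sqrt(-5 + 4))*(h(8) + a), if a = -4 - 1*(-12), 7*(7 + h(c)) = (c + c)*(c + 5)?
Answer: -1075*I/7 ≈ -153.57*I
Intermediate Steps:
h(c) = -7 + 2*c*(5 + c)/7 (h(c) = -7 + ((c + c)*(c + 5))/7 = -7 + ((2*c)*(5 + c))/7 = -7 + (2*c*(5 + c))/7 = -7 + 2*c*(5 + c)/7)
a = 8 (a = -4 + 12 = 8)
(-5*sqrt(-5 + 4))*(h(8) + a) = (-5*sqrt(-5 + 4))*((-7 + (2/7)*8**2 + (10/7)*8) + 8) = (-5*I)*((-7 + (2/7)*64 + 80/7) + 8) = (-5*I)*((-7 + 128/7 + 80/7) + 8) = (-5*I)*(159/7 + 8) = -5*I*(215/7) = -1075*I/7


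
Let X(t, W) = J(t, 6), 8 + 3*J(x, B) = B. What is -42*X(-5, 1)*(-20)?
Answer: -560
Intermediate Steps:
J(x, B) = -8/3 + B/3
X(t, W) = -⅔ (X(t, W) = -8/3 + (⅓)*6 = -8/3 + 2 = -⅔)
-42*X(-5, 1)*(-20) = -42*(-⅔)*(-20) = 28*(-20) = -560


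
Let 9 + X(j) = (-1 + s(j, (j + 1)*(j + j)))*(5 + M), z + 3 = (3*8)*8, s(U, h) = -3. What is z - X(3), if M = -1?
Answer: 214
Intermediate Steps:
z = 189 (z = -3 + (3*8)*8 = -3 + 24*8 = -3 + 192 = 189)
X(j) = -25 (X(j) = -9 + (-1 - 3)*(5 - 1) = -9 - 4*4 = -9 - 16 = -25)
z - X(3) = 189 - 1*(-25) = 189 + 25 = 214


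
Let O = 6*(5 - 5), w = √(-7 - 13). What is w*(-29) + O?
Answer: -58*I*√5 ≈ -129.69*I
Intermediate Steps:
w = 2*I*√5 (w = √(-20) = 2*I*√5 ≈ 4.4721*I)
O = 0 (O = 6*0 = 0)
w*(-29) + O = (2*I*√5)*(-29) + 0 = -58*I*√5 + 0 = -58*I*√5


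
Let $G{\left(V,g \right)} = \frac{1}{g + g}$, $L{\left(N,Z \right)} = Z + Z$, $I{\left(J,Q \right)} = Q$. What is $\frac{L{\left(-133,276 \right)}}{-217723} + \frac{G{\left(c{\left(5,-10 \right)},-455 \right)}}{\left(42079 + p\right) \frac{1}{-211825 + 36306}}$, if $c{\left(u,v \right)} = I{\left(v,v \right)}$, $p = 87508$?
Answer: $- \frac{26879618603}{25674804064910} \approx -0.0010469$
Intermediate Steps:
$L{\left(N,Z \right)} = 2 Z$
$c{\left(u,v \right)} = v$
$G{\left(V,g \right)} = \frac{1}{2 g}$
$\frac{L{\left(-133,276 \right)}}{-217723} + \frac{G{\left(c{\left(5,-10 \right)},-455 \right)}}{\left(42079 + p\right) \frac{1}{-211825 + 36306}} = \frac{2 \cdot 276}{-217723} + \frac{\frac{1}{2} \frac{1}{-455}}{\left(42079 + 87508\right) \frac{1}{-211825 + 36306}} = 552 \left(- \frac{1}{217723}\right) + \frac{\frac{1}{2} \left(- \frac{1}{455}\right)}{129587 \frac{1}{-175519}} = - \frac{552}{217723} - \frac{1}{910 \cdot 129587 \left(- \frac{1}{175519}\right)} = - \frac{552}{217723} - \frac{1}{910 \left(- \frac{129587}{175519}\right)} = - \frac{552}{217723} - - \frac{175519}{117924170} = - \frac{552}{217723} + \frac{175519}{117924170} = - \frac{26879618603}{25674804064910}$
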